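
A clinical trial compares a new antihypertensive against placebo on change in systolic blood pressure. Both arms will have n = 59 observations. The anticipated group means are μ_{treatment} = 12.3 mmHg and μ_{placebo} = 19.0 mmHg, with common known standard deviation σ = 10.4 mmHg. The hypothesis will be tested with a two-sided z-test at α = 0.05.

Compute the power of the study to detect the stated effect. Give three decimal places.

Standardized effect: d = |μ_{treatment} − μ_{placebo}| / σ = |12.3 − 19.0| / 10.4 = 0.6442
Noncentrality parameter: λ = d·√(n/2) = 0.6442 × √(59/2) = 3.4991
Two-sided α = 0.05 → critical value z_{0.025} = 1.960.
Power = Φ(λ − 1.960) + Φ(−λ − 1.960) = Φ(1.539) + Φ(-5.459) = 0.9381 + 0.0000 = 0.9381.

Power ≈ 0.938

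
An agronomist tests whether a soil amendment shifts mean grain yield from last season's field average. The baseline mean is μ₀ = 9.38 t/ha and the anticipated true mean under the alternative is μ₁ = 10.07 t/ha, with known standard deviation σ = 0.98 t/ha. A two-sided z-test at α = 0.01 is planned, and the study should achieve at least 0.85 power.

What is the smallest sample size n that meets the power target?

n = 27

Standardized effect: d = |μ₁ − μ₀| / σ = |10.07 − 9.38| / 0.98 = 0.7041
Set Φ(δ − 2.576) = 0.85; then δ − 2.576 = Φ⁻¹(0.85) = 1.036, giving δ = 3.612.
(The Φ(−δ − z_{α/2}) term is vanishingly small for δ > 0 and is dropped in the standard sample-size formula.)
δ = d·√n ⇒ n = (δ/d)² = (3.612 / 0.7041)² = 26.32.
Round up to the next whole unit.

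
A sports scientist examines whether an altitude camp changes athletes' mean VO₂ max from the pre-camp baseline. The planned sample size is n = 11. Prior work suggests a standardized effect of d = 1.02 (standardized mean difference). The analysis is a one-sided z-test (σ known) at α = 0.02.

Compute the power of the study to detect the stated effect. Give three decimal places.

Power ≈ 0.908

Noncentrality parameter: δ = d·√n = 1.02 × √11 = 3.3830
One-sided α = 0.02 → critical value z_{0.02} = 2.054.
Power = Φ(δ − 2.054) = Φ(1.329) = 0.9081.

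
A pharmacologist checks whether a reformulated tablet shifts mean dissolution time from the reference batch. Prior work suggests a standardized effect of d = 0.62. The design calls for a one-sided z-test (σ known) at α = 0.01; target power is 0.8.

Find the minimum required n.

For power 0.8 need Φ(δ − z_{0.01}) = 0.8, so δ = z_{0.01} + z_{0.20} = 2.326 + 0.842 = 3.168.
δ = d·√n ⇒ n = (δ/d)² = (3.168 / 0.62)² = 26.11.
Rounding up, n = 27.

n = 27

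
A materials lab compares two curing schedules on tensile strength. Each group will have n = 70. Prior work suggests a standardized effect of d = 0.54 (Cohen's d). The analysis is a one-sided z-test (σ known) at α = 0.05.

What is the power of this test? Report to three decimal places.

Noncentrality parameter: δ = d·√(n/2) = 0.54 × √(70/2) = 3.1947
Critical value for a one-sided test at α = 0.05: z_α = 1.645.
Power = Φ(δ − 1.645) = Φ(1.550) = 0.9394.

Power ≈ 0.939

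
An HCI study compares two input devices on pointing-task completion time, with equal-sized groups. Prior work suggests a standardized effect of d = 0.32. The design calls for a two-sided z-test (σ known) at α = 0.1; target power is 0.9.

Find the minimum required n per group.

n = 168 per group

For power 0.9 need Φ(δ − z_{0.05}) = 0.9, so δ = z_{0.05} + z_{0.10} = 1.645 + 1.282 = 2.926.
(For δ > 0 the lower-tail rejection region contributes negligibly to power, so the one-term inversion is standard.)
δ = d·√(n/2) ⇒ n = 2(δ/d)² = 2 × (2.926 / 0.32)² = 167.26.
Round up to the next whole unit.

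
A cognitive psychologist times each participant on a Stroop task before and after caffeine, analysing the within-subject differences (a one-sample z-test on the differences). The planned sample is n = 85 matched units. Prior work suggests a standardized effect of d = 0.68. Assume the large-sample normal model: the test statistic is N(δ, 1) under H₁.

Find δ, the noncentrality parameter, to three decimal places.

δ ≈ 6.269

The noncentrality parameter scales effect size by the design's sample-size factor: δ = d·√n = 0.68 × √85 = 6.2693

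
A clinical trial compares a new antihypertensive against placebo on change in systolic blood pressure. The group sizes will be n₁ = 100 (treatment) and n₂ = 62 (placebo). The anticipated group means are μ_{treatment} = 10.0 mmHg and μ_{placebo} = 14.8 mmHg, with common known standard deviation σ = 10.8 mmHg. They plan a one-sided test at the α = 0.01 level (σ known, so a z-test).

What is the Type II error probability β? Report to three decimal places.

β ≈ 0.336

Standardized effect: d = |μ_{treatment} − μ_{placebo}| / σ = |10.0 − 14.8| / 10.8 = 0.4444
Noncentrality parameter: δ = d / √(1/n₁ + 1/n₂) = 0.4444 / √(1/100 + 1/62) = 2.7495
One-sided α = 0.01 → critical value z_{0.01} = 2.326.
Power = P(Z > 2.326 − δ) = Φ(0.423) = 0.6639.
Type II error: β = 1 − power = 1 − 0.6639 = 0.3361.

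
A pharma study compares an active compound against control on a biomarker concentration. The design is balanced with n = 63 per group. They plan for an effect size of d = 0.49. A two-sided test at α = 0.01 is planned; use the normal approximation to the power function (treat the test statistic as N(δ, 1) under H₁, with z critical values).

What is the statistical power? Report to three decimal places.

Noncentrality parameter: δ = d·√(n/2) = 0.49 × √(63/2) = 2.7501
Two-sided α = 0.01 → critical value z_{0.005} = 2.576.
Power = Φ(δ − 2.576) + Φ(−δ − 2.576) = Φ(0.174) + Φ(-5.326) = 0.5692 + 0.0000 = 0.5692.

Power ≈ 0.569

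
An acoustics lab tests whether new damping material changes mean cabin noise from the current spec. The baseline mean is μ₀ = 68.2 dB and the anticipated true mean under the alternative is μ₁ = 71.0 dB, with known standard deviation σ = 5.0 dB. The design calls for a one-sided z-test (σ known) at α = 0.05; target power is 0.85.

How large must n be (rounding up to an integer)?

n = 23

Standardized effect: d = |μ₁ − μ₀| / σ = |71.0 − 68.2| / 5.0 = 0.5600
Set Φ(δ − 1.645) = 0.85; then δ − 1.645 = Φ⁻¹(0.85) = 1.036, giving δ = 2.681.
δ = d·√n ⇒ n = (δ/d)² = (2.681 / 0.5600)² = 22.93.
Rounding up, n = 23.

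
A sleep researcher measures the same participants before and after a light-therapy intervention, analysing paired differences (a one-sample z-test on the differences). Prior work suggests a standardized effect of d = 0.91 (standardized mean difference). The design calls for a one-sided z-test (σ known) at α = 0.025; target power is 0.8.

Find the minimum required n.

n = 10

For power 0.8 need Φ(δ − z_{0.025}) = 0.8, so δ = z_{0.025} + z_{0.20} = 1.960 + 0.842 = 2.802.
δ = d·√n ⇒ n = (δ/d)² = (2.802 / 0.91)² = 9.48.
Rounding up, n = 10.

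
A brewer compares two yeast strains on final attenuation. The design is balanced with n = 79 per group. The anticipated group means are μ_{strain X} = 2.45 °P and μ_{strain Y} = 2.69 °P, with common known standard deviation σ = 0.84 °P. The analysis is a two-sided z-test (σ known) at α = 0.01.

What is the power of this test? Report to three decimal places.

Standardized effect: d = |μ_{strain X} − μ_{strain Y}| / σ = |2.45 − 2.69| / 0.84 = 0.2857
Noncentrality parameter: δ = d·√(n/2) = 0.2857 × √(79/2) = 1.7957
Critical value for a two-sided test at α = 0.01: z_{α/2} = 2.576.
Power = Φ(δ − 2.576) + Φ(−δ − 2.576) = Φ(-0.780) + Φ(-4.372) = 0.2177 + 0.0000 = 0.2177.

Power ≈ 0.218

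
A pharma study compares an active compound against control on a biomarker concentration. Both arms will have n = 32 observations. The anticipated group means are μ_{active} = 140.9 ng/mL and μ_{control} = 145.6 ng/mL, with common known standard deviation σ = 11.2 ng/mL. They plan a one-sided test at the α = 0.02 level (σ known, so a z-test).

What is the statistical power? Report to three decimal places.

Standardized effect: d = |μ_{active} − μ_{control}| / σ = |140.9 − 145.6| / 11.2 = 0.4196
Noncentrality parameter: δ = d·√(n/2) = 0.4196 × √(32/2) = 1.6786
Critical value for a one-sided test at α = 0.02: z_α = 2.054.
Power = Φ(δ − 2.054) = Φ(-0.375) = 0.3538.

Power ≈ 0.354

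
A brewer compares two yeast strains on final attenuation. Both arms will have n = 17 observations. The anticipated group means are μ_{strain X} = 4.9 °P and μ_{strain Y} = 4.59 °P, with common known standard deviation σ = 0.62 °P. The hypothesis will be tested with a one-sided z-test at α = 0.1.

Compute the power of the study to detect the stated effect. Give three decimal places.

Power ≈ 0.570

Standardized effect: d = |μ_{strain X} − μ_{strain Y}| / σ = |4.9 − 4.59| / 0.62 = 0.5000
Noncentrality parameter: δ = d·√(n/2) = 0.5000 × √(17/2) = 1.4577
Critical value for a one-sided test at α = 0.1: z_α = 1.282.
Power = P(Z > 1.282 − δ) = Φ(0.176) = 0.5699.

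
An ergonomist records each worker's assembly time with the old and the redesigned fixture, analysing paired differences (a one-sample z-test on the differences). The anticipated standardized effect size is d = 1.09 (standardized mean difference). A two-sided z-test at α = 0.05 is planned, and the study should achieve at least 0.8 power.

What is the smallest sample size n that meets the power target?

For power 0.8 need Φ(δ − z_{0.025}) = 0.8, so δ = z_{0.025} + z_{0.20} = 1.960 + 0.842 = 2.802.
(Ignoring the negligible lower-tail rejection probability gives the usual closed-form inversion.)
δ = d·√n ⇒ n = (δ/d)² = (2.802 / 1.09)² = 6.61.
Rounding up, n = 7.

n = 7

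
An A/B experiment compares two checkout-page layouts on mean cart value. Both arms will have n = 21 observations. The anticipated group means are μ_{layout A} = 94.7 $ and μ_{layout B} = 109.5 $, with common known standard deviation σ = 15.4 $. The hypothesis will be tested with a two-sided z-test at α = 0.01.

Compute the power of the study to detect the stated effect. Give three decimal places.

Power ≈ 0.705

Standardized effect: d = |μ_{layout A} − μ_{layout B}| / σ = |94.7 − 109.5| / 15.4 = 0.9610
Noncentrality parameter: δ = d·√(n/2) = 0.9610 × √(21/2) = 3.1141
Critical value for a two-sided test at α = 0.01: z_{α/2} = 2.576.
Power = Φ(δ − 2.576) + Φ(−δ − 2.576) = Φ(0.538) + Φ(-5.690) = 0.7048 + 0.0000 = 0.7048.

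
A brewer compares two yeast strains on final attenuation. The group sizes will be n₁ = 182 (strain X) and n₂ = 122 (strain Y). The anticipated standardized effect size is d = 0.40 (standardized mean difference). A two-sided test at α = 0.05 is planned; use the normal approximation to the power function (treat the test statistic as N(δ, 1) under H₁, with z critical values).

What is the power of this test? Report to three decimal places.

Noncentrality parameter: δ = d / √(1/n₁ + 1/n₂) = 0.40 / √(1/182 + 1/122) = 3.4185
Two-sided α = 0.05 → critical value z_{0.025} = 1.960.
Power = Φ(δ − 1.960) + Φ(−δ − 1.960) = Φ(1.459) + Φ(-5.378) = 0.9277 + 0.0000 = 0.9277.

Power ≈ 0.928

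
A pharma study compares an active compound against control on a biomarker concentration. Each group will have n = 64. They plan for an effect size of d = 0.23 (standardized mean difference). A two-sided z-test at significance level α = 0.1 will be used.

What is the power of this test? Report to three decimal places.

Noncentrality parameter: δ = d·√(n/2) = 0.23 × √(64/2) = 1.3011
Critical value for a two-sided test at α = 0.1: z_{α/2} = 1.645.
Power = Φ(δ − 1.645) + Φ(−δ − 1.645) = Φ(-0.344) + Φ(-2.946) = 0.3655 + 0.0016 = 0.3671.

Power ≈ 0.367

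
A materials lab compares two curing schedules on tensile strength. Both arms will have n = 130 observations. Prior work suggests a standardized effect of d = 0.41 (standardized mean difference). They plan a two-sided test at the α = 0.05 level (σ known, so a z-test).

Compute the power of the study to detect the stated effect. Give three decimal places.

Noncentrality parameter: δ = d·√(n/2) = 0.41 × √(130/2) = 3.3055
Critical value for a two-sided test at α = 0.05: z_{α/2} = 1.960.
Power = Φ(δ − 1.960) + Φ(−δ − 1.960) = Φ(1.346) + Φ(-5.265) = 0.9108 + 0.0000 = 0.9108.

Power ≈ 0.911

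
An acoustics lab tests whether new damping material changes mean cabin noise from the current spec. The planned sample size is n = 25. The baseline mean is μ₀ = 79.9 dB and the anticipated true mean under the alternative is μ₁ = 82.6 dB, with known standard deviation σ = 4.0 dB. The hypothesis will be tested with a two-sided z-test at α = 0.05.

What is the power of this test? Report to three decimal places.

Power ≈ 0.921

Standardized effect: d = |μ₁ − μ₀| / σ = |82.6 − 79.9| / 4.0 = 0.6750
Noncentrality parameter: δ = d·√n = 0.6750 × √25 = 3.3750
Two-sided α = 0.05 → critical value z_{0.025} = 1.960.
Power = Φ(δ − 1.960) + Φ(−δ − 1.960) = Φ(1.415) + Φ(-5.335) = 0.9215 + 0.0000 = 0.9215.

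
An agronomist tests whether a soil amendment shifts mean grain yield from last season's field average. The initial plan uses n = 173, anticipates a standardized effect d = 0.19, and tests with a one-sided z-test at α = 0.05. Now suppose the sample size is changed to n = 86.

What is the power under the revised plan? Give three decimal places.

Power ≈ 0.547

With n = 86: δ = d·√n = 0.19 × √86 = 1.7620. Critical value z_{0.05} = 1.645.
Revised power = Φ(δ − 1.645) = Φ(0.117) = 0.5466.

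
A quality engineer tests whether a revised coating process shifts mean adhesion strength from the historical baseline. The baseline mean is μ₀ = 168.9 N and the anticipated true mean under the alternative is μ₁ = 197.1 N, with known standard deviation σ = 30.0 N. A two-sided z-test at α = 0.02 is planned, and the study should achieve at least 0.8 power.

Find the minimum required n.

Standardized effect: d = |μ₁ − μ₀| / σ = |197.1 − 168.9| / 30.0 = 0.9400
Set Φ(δ − 2.326) = 0.8; then δ − 2.326 = Φ⁻¹(0.8) = 0.842, giving δ = 3.168.
(Ignoring the negligible lower-tail rejection probability gives the usual closed-form inversion.)
δ = d·√n ⇒ n = (δ/d)² = (3.168 / 0.9400)² = 11.36.
Rounding up, n = 12.

n = 12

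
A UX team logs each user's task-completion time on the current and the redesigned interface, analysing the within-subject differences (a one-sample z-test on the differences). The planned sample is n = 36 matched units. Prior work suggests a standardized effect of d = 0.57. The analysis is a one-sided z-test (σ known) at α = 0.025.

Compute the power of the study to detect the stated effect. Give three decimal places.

Noncentrality parameter: δ = d·√n = 0.57 × √36 = 3.4200
Critical value for a one-sided test at α = 0.025: z_α = 1.960.
Power = P(Z > 1.960 − δ) = Φ(1.460) = 0.9279.

Power ≈ 0.928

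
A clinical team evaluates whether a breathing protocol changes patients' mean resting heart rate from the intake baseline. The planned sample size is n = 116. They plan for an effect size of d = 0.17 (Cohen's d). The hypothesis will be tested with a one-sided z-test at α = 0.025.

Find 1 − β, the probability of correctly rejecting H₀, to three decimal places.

Power ≈ 0.449

Noncentrality parameter: λ = d·√n = 0.17 × √116 = 1.8310
Critical value for a one-sided test at α = 0.025: z_α = 1.960.
Power = Φ(λ − 1.960) = Φ(-0.129) = 0.4487.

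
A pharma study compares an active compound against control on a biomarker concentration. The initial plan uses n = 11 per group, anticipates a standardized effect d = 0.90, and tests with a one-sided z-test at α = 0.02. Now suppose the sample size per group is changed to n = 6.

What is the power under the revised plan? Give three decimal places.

With n = 6 per group: δ = d·√(n/2) = 0.90 × √(6/2) = 1.5588. Critical value z_{0.02} = 2.054.
Revised power = Φ(δ − 2.054) = Φ(-0.495) = 0.3103.

Power ≈ 0.310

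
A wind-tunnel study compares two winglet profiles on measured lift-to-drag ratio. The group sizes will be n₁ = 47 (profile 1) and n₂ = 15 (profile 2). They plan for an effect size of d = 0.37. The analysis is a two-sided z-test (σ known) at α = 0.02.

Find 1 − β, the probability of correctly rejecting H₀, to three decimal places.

Noncentrality parameter: δ = d / √(1/n₁ + 1/n₂) = 0.37 / √(1/47 + 1/15) = 1.2477
Two-sided α = 0.02 → critical value z_{0.01} = 2.326.
Power = Φ(δ − 2.326) + Φ(−δ − 2.326) = Φ(-1.079) + Φ(-3.574) = 0.1404 + 0.0002 = 0.1405.

Power ≈ 0.141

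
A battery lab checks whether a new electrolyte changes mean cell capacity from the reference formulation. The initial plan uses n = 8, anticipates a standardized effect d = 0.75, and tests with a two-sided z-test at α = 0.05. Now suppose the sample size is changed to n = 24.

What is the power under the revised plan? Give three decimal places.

Power ≈ 0.957

With n = 24: δ = d·√n = 0.75 × √24 = 3.6742. Critical value z_{0.025} = 1.960.
Revised power = Φ(δ − 1.960) + Φ(−δ − 1.960) = Φ(1.714) + Φ(-5.634) = 0.9568 + 0.0000 = 0.9568.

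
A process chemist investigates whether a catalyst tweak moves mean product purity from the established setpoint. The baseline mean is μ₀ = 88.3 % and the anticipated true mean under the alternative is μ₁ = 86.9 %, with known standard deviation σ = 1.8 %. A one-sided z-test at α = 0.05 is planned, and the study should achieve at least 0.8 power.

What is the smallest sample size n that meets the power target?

Standardized effect: d = |μ₁ − μ₀| / σ = |86.9 − 88.3| / 1.8 = 0.7778
Set Φ(δ − 1.645) = 0.8; then δ − 1.645 = Φ⁻¹(0.8) = 0.842, giving δ = 2.486.
δ = d·√n ⇒ n = (δ/d)² = (2.486 / 0.7778)² = 10.22.
Rounding up, n = 11.

n = 11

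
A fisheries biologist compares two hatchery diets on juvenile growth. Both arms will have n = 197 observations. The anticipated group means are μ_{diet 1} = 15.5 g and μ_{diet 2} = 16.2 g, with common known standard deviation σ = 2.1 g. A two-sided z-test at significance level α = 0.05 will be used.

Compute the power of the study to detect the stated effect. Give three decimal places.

Standardized effect: d = |μ_{diet 1} − μ_{diet 2}| / σ = |15.5 − 16.2| / 2.1 = 0.3333
Noncentrality parameter: δ = d·√(n/2) = 0.3333 × √(197/2) = 3.3082
Two-sided α = 0.05 → critical value z_{0.025} = 1.960.
Power = Φ(δ − 1.960) + Φ(−δ − 1.960) = Φ(1.348) + Φ(-5.268) = 0.9112 + 0.0000 = 0.9112.

Power ≈ 0.911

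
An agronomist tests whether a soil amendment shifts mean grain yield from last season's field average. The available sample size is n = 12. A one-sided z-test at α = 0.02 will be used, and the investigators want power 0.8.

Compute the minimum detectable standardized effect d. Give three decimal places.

d ≈ 0.836

Need Φ(δ − 2.054) = 0.8, so δ = 2.054 + 0.842 = 2.895.
δ = d·√n ⇒ d = δ/√n = 2.895/√12 = 0.8358.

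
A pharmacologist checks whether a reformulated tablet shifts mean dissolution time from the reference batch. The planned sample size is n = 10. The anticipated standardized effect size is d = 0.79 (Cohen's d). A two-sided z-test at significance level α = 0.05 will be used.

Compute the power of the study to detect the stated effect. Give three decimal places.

Power ≈ 0.705

Noncentrality parameter: δ = d·√n = 0.79 × √10 = 2.4982
Two-sided α = 0.05 → critical value z_{0.025} = 1.960.
Power = Φ(δ − 1.960) + Φ(−δ − 1.960) = Φ(0.538) + Φ(-4.458) = 0.7048 + 0.0000 = 0.7048.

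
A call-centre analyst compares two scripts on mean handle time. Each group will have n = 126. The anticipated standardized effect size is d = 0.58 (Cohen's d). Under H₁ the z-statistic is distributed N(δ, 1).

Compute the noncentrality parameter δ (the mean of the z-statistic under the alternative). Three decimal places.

The noncentrality parameter scales effect size by the design's sample-size factor: δ = d·√(n/2) = 0.58 × √(126/2) = 4.6036

δ ≈ 4.604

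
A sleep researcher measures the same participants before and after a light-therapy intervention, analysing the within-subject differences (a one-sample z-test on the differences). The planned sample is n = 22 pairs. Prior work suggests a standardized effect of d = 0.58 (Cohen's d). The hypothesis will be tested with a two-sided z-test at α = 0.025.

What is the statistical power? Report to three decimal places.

Power ≈ 0.684

Noncentrality parameter: δ = d·√n = 0.58 × √22 = 2.7204
Two-sided α = 0.025 → critical value z_{0.0125} = 2.241.
Power = Φ(δ − 2.241) + Φ(−δ − 2.241) = Φ(0.479) + Φ(-4.962) = 0.6840 + 0.0000 = 0.6840.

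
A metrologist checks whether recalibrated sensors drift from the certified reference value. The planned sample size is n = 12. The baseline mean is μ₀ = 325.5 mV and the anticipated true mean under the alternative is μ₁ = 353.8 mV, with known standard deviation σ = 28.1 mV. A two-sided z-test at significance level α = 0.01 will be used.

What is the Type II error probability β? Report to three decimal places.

β ≈ 0.181

Standardized effect: d = |μ₁ − μ₀| / σ = |353.8 − 325.5| / 28.1 = 1.0071
Noncentrality parameter: δ = d·√n = 1.0071 × √12 = 3.4888
Two-sided α = 0.01 → critical value z_{0.005} = 2.576.
Power = Φ(δ − 2.576) + Φ(−δ − 2.576) = Φ(0.913) + Φ(-6.065) = 0.8194 + 0.0000 = 0.8194.
Type II error: β = 1 − power = 1 − 0.8194 = 0.1806.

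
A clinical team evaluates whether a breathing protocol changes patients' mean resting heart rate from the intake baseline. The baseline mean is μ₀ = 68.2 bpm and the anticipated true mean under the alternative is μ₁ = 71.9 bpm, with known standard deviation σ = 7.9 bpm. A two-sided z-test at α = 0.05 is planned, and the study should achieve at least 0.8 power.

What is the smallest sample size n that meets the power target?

Standardized effect: d = |μ₁ − μ₀| / σ = |71.9 − 68.2| / 7.9 = 0.4684
Set Φ(δ − 1.960) = 0.8; then δ − 1.960 = Φ⁻¹(0.8) = 0.842, giving δ = 2.802.
(Ignoring the negligible lower-tail rejection probability gives the usual closed-form inversion.)
δ = d·√n ⇒ n = (δ/d)² = (2.802 / 0.4684)² = 35.78.
Rounding up, n = 36.

n = 36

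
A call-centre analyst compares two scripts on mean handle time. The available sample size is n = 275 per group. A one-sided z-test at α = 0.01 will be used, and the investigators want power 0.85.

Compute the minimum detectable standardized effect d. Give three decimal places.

d ≈ 0.287

Need Φ(δ − 2.326) = 0.85, so δ = 2.326 + 1.036 = 3.363.
δ = d·√(n/2) ⇒ d = δ/√(n/2) = 3.363/√(275/2) = 0.2868.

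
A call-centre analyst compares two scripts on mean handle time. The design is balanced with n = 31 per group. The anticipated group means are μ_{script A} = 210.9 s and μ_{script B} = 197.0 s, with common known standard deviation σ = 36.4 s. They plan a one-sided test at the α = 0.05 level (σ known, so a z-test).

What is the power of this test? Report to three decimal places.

Power ≈ 0.444

Standardized effect: d = |μ_{script A} − μ_{script B}| / σ = |210.9 − 197.0| / 36.4 = 0.3819
Noncentrality parameter: δ = d·√(n/2) = 0.3819 × √(31/2) = 1.5034
One-sided α = 0.05 → critical value z_{0.05} = 1.645.
Power = Φ(δ − 1.645) = Φ(-0.141) = 0.4438.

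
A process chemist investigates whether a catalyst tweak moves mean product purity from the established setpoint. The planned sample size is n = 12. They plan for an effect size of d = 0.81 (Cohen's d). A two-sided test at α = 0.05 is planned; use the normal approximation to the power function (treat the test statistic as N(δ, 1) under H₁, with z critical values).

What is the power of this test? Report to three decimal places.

Noncentrality parameter: λ = d·√n = 0.81 × √12 = 2.8059
Critical value for a two-sided test at α = 0.05: z_{α/2} = 1.960.
Power = Φ(λ − 1.960) + Φ(−λ − 1.960) = Φ(0.846) + Φ(-4.766) = 0.8012 + 0.0000 = 0.8012.

Power ≈ 0.801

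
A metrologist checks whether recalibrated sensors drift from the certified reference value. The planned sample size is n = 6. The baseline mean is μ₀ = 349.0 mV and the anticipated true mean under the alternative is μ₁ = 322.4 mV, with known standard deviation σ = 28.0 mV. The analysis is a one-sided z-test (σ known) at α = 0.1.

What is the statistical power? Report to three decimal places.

Power ≈ 0.852

Standardized effect: d = |μ₁ − μ₀| / σ = |322.4 − 349.0| / 28.0 = 0.9500
Noncentrality parameter: δ = d·√n = 0.9500 × √6 = 2.3270
One-sided α = 0.1 → critical value z_{0.1} = 1.282.
Power = P(Z > 1.282 − δ) = Φ(1.045) = 0.8521.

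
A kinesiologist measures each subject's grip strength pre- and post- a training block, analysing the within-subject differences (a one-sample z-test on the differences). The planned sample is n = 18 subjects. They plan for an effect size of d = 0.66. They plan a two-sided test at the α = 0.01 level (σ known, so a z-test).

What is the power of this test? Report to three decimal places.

Noncentrality parameter: δ = d·√n = 0.66 × √18 = 2.8001
Two-sided α = 0.01 → critical value z_{0.005} = 2.576.
Power = Φ(δ − 2.576) + Φ(−δ − 2.576) = Φ(0.224) + Φ(-5.376) = 0.5887 + 0.0000 = 0.5887.

Power ≈ 0.589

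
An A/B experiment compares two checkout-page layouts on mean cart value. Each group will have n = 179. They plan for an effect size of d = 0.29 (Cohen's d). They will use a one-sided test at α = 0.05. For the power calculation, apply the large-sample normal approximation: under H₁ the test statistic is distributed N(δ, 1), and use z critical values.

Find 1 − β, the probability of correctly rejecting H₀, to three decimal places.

Power ≈ 0.864

Noncentrality parameter: δ = d·√(n/2) = 0.29 × √(179/2) = 2.7435
Critical value for a one-sided test at α = 0.05: z_α = 1.645.
Power = Φ(δ − 1.645) = Φ(1.099) = 0.8640.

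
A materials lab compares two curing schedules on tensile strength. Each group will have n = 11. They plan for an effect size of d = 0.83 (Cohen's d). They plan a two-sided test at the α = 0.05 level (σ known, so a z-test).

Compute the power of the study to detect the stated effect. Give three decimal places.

Noncentrality parameter: δ = d·√(n/2) = 0.83 × √(11/2) = 1.9465
Critical value for a two-sided test at α = 0.05: z_{α/2} = 1.960.
Power = Φ(δ − 1.960) + Φ(−δ − 1.960) = Φ(-0.013) + Φ(-3.906) = 0.4946 + 0.0000 = 0.4947.

Power ≈ 0.495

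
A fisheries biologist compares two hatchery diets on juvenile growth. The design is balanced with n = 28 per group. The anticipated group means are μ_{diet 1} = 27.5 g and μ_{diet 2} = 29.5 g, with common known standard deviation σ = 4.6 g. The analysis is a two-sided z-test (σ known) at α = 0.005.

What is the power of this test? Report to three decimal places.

Standardized effect: d = |μ_{diet 1} − μ_{diet 2}| / σ = |27.5 − 29.5| / 4.6 = 0.4348
Noncentrality parameter: δ = d·√(n/2) = 0.4348 × √(28/2) = 1.6268
Critical value for a two-sided test at α = 0.005: z_{α/2} = 2.807.
Power = Φ(δ − 2.807) + Φ(−δ − 2.807) = Φ(-1.180) + Φ(-4.434) = 0.1190 + 0.0000 = 0.1190.

Power ≈ 0.119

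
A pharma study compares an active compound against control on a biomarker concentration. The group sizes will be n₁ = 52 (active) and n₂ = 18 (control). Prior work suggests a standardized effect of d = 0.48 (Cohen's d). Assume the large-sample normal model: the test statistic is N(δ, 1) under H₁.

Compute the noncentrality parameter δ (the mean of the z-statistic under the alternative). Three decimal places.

δ ≈ 1.755

The noncentrality parameter scales effect size by the design's sample-size factor: δ = d / √(1/n₁ + 1/n₂) = 0.48 / √(1/52 + 1/18) = 1.7552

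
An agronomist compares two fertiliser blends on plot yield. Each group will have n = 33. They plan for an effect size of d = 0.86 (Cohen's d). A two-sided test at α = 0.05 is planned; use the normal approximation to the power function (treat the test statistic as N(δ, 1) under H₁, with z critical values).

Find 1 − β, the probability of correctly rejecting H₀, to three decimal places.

Power ≈ 0.937

Noncentrality parameter: δ = d·√(n/2) = 0.86 × √(33/2) = 3.4933
Critical value for a two-sided test at α = 0.05: z_{α/2} = 1.960.
Power = Φ(δ − 1.960) + Φ(−δ − 1.960) = Φ(1.533) + Φ(-5.453) = 0.9374 + 0.0000 = 0.9374.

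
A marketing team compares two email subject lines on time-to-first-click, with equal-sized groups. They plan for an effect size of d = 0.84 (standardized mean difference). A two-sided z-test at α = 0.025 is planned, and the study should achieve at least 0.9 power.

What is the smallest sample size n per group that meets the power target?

Set Φ(δ − 2.241) = 0.9; then δ − 2.241 = Φ⁻¹(0.9) = 1.282, giving δ = 3.523.
(The Φ(−δ − z_{α/2}) term is vanishingly small for δ > 0 and is dropped in the standard sample-size formula.)
δ = d·√(n/2) ⇒ n = 2(δ/d)² = 2 × (3.523 / 0.84)² = 35.18.
Round up to the next whole unit.

n = 36 per group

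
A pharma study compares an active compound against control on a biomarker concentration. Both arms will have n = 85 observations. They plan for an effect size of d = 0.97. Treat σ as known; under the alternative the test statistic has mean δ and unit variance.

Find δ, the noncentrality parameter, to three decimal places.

δ ≈ 6.324

The noncentrality parameter scales effect size by the design's sample-size factor: δ = d·√(n/2) = 0.97 × √(85/2) = 6.3236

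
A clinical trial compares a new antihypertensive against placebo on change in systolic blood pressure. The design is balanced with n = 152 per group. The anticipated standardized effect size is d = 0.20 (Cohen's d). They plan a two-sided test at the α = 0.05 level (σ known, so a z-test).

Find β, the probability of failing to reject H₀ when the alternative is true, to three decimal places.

Noncentrality parameter: δ = d·√(n/2) = 0.20 × √(152/2) = 1.7436
Critical value for a two-sided test at α = 0.05: z_{α/2} = 1.960.
Power = Φ(δ − 1.960) + Φ(−δ − 1.960) = Φ(-0.216) + Φ(-3.704) = 0.4143 + 0.0001 = 0.4144.
Type II error: β = 1 − power = 1 − 0.4144 = 0.5856.

β ≈ 0.586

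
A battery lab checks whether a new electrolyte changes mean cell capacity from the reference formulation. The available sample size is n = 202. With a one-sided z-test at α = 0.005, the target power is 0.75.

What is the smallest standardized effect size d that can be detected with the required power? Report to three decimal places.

d ≈ 0.229

Need Φ(δ − 2.576) = 0.75, so δ = 2.576 + 0.674 = 3.250.
δ = d·√n ⇒ d = δ/√n = 3.250/√202 = 0.2287.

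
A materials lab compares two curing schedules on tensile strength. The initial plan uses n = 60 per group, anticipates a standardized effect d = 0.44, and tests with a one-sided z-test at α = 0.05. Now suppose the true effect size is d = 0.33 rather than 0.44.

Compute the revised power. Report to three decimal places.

With d = 0.33: δ = d·√(n/2) = 0.33 × √(60/2) = 1.8075. Critical value z_{0.05} = 1.645.
Revised power = Φ(δ − 1.645) = Φ(0.163) = 0.5646.

Power ≈ 0.565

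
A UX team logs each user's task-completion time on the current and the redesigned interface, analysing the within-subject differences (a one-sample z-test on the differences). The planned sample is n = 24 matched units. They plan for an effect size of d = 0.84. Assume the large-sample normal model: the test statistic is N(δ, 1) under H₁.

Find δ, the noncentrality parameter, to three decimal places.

δ = d·√n = 0.84 × √24 = 4.1151

δ ≈ 4.115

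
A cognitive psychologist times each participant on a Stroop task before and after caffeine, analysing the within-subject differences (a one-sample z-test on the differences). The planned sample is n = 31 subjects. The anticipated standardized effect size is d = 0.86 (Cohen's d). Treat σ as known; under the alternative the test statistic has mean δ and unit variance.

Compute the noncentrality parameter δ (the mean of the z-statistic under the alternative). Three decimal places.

δ = d·√n = 0.86 × √31 = 4.7883

δ ≈ 4.788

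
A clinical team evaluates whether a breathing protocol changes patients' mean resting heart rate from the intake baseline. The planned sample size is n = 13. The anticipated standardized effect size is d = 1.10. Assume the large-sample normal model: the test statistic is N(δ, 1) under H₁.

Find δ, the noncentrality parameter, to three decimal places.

The noncentrality parameter scales effect size by the design's sample-size factor: δ = d·√n = 1.10 × √13 = 3.9661

δ ≈ 3.966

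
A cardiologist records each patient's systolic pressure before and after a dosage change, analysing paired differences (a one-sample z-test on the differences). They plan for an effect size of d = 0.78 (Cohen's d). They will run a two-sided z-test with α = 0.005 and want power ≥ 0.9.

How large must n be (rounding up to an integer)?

n = 28

Set Φ(δ − 2.807) = 0.9; then δ − 2.807 = Φ⁻¹(0.9) = 1.282, giving δ = 4.089.
(For δ > 0 the lower-tail rejection region contributes negligibly to power, so the one-term inversion is standard.)
δ = d·√n ⇒ n = (δ/d)² = (4.089 / 0.78)² = 27.48.
Rounding up, n = 28.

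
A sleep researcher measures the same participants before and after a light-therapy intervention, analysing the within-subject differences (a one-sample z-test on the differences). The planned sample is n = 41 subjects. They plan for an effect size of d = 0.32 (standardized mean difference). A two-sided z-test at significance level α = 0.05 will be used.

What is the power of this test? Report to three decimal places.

Power ≈ 0.536

Noncentrality parameter: δ = d·√n = 0.32 × √41 = 2.0490
Critical value for a two-sided test at α = 0.05: z_{α/2} = 1.960.
Power = Φ(δ − 1.960) + Φ(−δ − 1.960) = Φ(0.089) + Φ(-4.009) = 0.5355 + 0.0000 = 0.5355.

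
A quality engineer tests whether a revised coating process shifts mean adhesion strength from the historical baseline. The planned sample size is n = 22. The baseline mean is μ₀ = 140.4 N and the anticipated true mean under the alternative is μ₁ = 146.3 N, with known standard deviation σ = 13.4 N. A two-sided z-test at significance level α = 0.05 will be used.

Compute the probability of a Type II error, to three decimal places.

β ≈ 0.458

Standardized effect: d = |μ₁ − μ₀| / σ = |146.3 − 140.4| / 13.4 = 0.4403
Noncentrality parameter: δ = d·√n = 0.4403 × √22 = 2.0652
Two-sided α = 0.05 → critical value z_{0.025} = 1.960.
Power = Φ(δ − 1.960) + Φ(−δ − 1.960) = Φ(0.105) + Φ(-4.025) = 0.5419 + 0.0000 = 0.5419.
Type II error: β = 1 − power = 1 − 0.5419 = 0.4581.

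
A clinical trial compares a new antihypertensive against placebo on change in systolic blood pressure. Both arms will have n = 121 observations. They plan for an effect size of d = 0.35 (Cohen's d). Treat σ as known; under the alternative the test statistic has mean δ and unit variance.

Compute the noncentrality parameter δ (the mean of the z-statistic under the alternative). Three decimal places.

δ = d·√(n/2) = 0.35 × √(121/2) = 2.7224

δ ≈ 2.722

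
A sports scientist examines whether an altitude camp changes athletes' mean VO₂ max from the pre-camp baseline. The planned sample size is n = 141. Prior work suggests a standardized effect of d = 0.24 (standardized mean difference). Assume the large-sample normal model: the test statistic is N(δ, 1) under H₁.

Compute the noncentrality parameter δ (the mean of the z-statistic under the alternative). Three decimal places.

δ ≈ 2.850

The noncentrality parameter scales effect size by the design's sample-size factor: δ = d·√n = 0.24 × √141 = 2.8498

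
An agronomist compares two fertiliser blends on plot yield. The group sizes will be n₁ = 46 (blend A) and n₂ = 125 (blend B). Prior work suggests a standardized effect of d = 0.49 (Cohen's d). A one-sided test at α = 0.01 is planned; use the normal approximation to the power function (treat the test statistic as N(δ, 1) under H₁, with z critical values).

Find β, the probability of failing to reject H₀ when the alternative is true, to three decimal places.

Noncentrality parameter: δ = d / √(1/n₁ + 1/n₂) = 0.49 / √(1/46 + 1/125) = 2.8414
One-sided α = 0.01 → critical value z_{0.01} = 2.326.
Power = P(Z > 2.326 − δ) = Φ(0.515) = 0.6967.
Type II error: β = 1 − power = 1 − 0.6967 = 0.3033.

β ≈ 0.303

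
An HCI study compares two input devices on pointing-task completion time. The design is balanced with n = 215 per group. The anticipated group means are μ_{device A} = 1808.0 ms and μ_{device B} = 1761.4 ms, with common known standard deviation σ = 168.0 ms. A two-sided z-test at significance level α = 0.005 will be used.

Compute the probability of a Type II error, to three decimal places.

β ≈ 0.473

Standardized effect: d = |μ_{device A} − μ_{device B}| / σ = |1808.0 − 1761.4| / 168.0 = 0.2774
Noncentrality parameter: δ = d·√(n/2) = 0.2774 × √(215/2) = 2.8759
Two-sided α = 0.005 → critical value z_{0.0025} = 2.807.
Power = Φ(δ − 2.807) + Φ(−δ − 2.807) = Φ(0.069) + Φ(-5.683) = 0.5275 + 0.0000 = 0.5275.
Type II error: β = 1 − power = 1 − 0.5275 = 0.4725.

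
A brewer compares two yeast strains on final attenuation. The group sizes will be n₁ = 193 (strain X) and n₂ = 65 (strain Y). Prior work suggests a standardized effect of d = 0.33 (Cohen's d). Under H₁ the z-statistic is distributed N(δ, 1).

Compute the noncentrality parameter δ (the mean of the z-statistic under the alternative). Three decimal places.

δ ≈ 2.301

The noncentrality parameter scales effect size by the design's sample-size factor: δ = d / √(1/n₁ + 1/n₂) = 0.33 / √(1/193 + 1/65) = 2.3011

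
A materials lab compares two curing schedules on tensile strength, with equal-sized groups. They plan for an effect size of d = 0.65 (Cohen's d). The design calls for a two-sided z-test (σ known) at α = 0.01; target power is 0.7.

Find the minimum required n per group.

n = 46 per group

Set Φ(δ − 2.576) = 0.7; then δ − 2.576 = Φ⁻¹(0.7) = 0.524, giving δ = 3.100.
(For δ > 0 the lower-tail rejection region contributes negligibly to power, so the one-term inversion is standard.)
δ = d·√(n/2) ⇒ n = 2(δ/d)² = 2 × (3.100 / 0.65)² = 45.50.
Rounding up, n = 46 per group.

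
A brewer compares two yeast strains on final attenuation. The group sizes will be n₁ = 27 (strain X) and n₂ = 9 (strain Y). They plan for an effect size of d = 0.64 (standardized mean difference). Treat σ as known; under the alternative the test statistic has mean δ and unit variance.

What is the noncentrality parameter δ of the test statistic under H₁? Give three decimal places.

The noncentrality parameter scales effect size by the design's sample-size factor: δ = d / √(1/n₁ + 1/n₂) = 0.64 / √(1/27 + 1/9) = 1.6628

δ ≈ 1.663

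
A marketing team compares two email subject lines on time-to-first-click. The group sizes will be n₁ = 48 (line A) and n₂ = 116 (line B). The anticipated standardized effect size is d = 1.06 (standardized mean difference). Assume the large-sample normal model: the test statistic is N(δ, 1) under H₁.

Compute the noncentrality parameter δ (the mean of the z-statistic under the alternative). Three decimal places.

δ = d / √(1/n₁ + 1/n₂) = 1.06 / √(1/48 + 1/116) = 6.1764

δ ≈ 6.176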